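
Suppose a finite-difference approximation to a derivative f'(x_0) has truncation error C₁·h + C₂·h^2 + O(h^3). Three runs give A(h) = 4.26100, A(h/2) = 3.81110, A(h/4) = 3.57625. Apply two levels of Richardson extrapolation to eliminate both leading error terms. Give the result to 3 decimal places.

First eliminate the h term (factor 2^1 = 2):
  B₁ = (2·3.81110 − 4.26100)/1 = 3.36120
  B₂ = (2·3.57625 − 3.81110)/1 = 3.34140
Then eliminate the h^2 term (factor 2^2 = 4):
  (4·3.34140 − 3.36120)/3 = 3.33480

3.335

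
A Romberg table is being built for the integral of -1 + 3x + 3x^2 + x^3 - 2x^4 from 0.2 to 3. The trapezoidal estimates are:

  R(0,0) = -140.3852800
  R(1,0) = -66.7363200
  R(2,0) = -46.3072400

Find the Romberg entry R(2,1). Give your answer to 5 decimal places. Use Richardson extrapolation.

R(2,1) = -46.3072400 + (-46.3072400 − (-66.7363200))/3 = -39.4975467

-39.49755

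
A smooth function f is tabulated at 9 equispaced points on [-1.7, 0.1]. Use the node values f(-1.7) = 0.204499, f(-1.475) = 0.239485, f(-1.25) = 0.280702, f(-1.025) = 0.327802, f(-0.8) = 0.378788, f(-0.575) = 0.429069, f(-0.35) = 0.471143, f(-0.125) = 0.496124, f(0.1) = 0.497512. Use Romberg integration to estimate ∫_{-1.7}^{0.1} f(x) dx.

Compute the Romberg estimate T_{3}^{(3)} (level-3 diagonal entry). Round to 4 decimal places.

0.6700

T_{0}^{(0)} (trapezoid, 1 panel, h=1.8000): 0.631810
T_{1}^{(0)} (trapezoid, 2 panels, h=0.9000): 0.656814
T_{2}^{(0)} (trapezoid, 4 panels, h=0.4500): 0.666737
T_{3}^{(0)} (trapezoid, 8 panels, h=0.2250): 0.669177
T_{1}^{(1)} = 0.656814 + (0.656814 − 0.631810)/3 = 0.665149
T_{2}^{(1)} = 0.666737 + (0.666737 − 0.656814)/3 = 0.670045
T_{3}^{(1)} = 0.669177 + (0.669177 − 0.666737)/3 = 0.669990
T_{2}^{(2)} = 0.670045 + (0.670045 − 0.665149)/15 = 0.670371
T_{3}^{(2)} = 0.669990 + (0.669990 − 0.670045)/15 = 0.669986
T_{3}^{(3)} = 0.669986 + (0.669986 − 0.670371)/63 = 0.669980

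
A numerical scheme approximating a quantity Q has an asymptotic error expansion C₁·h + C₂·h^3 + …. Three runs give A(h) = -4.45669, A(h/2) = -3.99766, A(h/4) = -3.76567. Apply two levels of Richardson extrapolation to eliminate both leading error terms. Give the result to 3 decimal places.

-3.533

First eliminate the h term (factor 2^1 = 2):
  B₁ = (2·(-3.99766) − (-4.45669))/1 = -3.53863
  B₂ = (2·(-3.76567) − (-3.99766))/1 = -3.53368
Then eliminate the h^3 term (factor 2^3 = 8):
  (8·(-3.53368) − (-3.53863))/7 = -3.53297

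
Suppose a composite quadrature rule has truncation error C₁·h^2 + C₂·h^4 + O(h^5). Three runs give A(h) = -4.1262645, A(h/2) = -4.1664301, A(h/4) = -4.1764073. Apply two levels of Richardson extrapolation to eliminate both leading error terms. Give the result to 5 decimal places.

-4.17973

First eliminate the h^2 term (factor 2^2 = 4):
  B₁ = (4·(-4.1664301) − (-4.1262645))/3 = -4.1798186
  B₂ = (4·(-4.1764073) − (-4.1664301))/3 = -4.1797330
Then eliminate the h^4 term (factor 2^4 = 16):
  (16·(-4.1797330) − (-4.1798186))/15 = -4.1797273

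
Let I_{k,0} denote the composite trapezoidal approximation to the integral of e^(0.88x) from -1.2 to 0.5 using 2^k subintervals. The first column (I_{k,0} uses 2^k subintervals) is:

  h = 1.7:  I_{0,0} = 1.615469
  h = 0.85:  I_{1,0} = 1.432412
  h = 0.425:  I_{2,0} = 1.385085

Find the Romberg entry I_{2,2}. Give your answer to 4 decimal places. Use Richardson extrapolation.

1.3692

I_{1,1} = (4·1.432412 − 1.615469) / 3 = 1.371393
I_{2,1} = 1.385085 + (1.385085 − 1.432412)/3 = 1.369309
I_{2,2} = (16·1.369309 − 1.371393) / 15 = 1.369170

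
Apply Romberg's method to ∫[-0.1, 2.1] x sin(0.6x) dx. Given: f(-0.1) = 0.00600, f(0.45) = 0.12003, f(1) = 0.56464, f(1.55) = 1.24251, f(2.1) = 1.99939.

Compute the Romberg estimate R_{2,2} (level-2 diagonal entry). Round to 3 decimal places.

1.575

R_{0,0} (trapezoid, 1 panel, h=2.2000): 2.20593
R_{1,0} (trapezoid, 2 panels, h=1.1000): 1.72407
R_{2,0} (trapezoid, 4 panels, h=0.5500): 1.61143
R_{1,1} = 1.72407 + (1.72407 − 2.20593)/3 = 1.56345
R_{2,1} = 1.61143 + (1.61143 − 1.72407)/3 = 1.57388
R_{2,2} = 1.57388 + (1.57388 − 1.56345)/15 = 1.57458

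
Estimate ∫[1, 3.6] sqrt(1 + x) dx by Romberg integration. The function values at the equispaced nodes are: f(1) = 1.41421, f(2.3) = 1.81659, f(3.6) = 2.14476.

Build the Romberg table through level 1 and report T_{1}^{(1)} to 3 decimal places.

4.691

T_{0}^{(0)} (trapezoid, 1 panel, h=2.6000): 4.62666
T_{1}^{(0)} (trapezoid, 2 panels, h=1.3000): 4.67490
T_{1}^{(1)} = 4.67490 + (4.67490 − 4.62666)/3 = 4.69098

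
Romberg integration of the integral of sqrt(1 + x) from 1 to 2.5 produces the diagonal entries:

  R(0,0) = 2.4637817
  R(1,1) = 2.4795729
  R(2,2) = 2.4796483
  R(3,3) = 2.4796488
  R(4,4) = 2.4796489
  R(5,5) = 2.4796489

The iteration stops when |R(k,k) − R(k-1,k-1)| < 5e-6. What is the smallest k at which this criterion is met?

|R(1,1) − R(0,0)| = 0.0157912 ≥ 5e-6
|R(2,2) − R(1,1)| = 0.0000754 ≥ 5e-6
|R(3,3) − R(2,2)| = 0.0000005 < 5e-6

k = 3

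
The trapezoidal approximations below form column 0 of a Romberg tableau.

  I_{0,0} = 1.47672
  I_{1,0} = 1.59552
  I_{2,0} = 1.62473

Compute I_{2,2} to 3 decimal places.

Richardson extrapolation on the trapezoidal column (denominator 4−1=3):
I_{1,1} = (4·1.59552 − 1.47672) / 3 = 1.63512
I_{2,1} = 1.62473 + (1.62473 − 1.59552)/3 = 1.63447
I_{2,2} = (16·1.63447 − 1.63512) / 15 = 1.63443

1.634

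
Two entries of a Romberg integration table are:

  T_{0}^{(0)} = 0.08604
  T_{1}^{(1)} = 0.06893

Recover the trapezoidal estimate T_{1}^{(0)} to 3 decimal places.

0.073

From T_{1}^{(1)} = (4·T_{1}^{(0)} − T_{0}^{(0)})/3, solve for T_{1}^{(0)}:
4·T_{1}^{(0)} = 3·0.06893 + 0.08604 = 0.29283
T_{1}^{(0)} = 0.07321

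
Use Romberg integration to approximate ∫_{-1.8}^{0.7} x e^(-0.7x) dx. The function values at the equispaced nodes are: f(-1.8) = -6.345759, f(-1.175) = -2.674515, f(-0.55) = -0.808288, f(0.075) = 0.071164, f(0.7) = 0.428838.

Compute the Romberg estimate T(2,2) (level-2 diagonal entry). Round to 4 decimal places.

T(0,0) (trapezoid, 1 panel, h=2.5000): -7.396151
T(1,0) (trapezoid, 2 panels, h=1.2500): -4.708436
T(2,0) (trapezoid, 4 panels, h=0.6250): -3.981312
T(1,1) = -4.708436 + (-4.708436 − (-7.396151))/3 = -3.812531
T(2,1) = -3.981312 + (-3.981312 − (-4.708436))/3 = -3.738937
T(2,2) = -3.738937 + (-3.738937 − (-3.812531))/15 = -3.734031

-3.7340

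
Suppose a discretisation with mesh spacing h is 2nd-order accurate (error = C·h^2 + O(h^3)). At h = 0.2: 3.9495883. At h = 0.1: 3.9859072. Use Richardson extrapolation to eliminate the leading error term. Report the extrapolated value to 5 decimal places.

The leading error scales as h^2; refining by a factor of 2 reduces it by 2^2 = 4.
Extrapolated value = (4·A(h/2) − A(h)) / (4 − 1)
= (4·3.9859072 − 3.9495883) / 3
= 11.9940405 / 3 = 3.9980135

3.99801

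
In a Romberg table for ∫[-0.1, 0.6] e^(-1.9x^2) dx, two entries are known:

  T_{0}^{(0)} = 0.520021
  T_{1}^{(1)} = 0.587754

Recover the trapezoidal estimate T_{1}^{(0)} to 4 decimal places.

From T_{1}^{(1)} = (4·T_{1}^{(0)} − T_{0}^{(0)})/3, solve for T_{1}^{(0)}:
4·T_{1}^{(0)} = 3·0.587754 + 0.520021 = 2.283283
T_{1}^{(0)} = 0.570821

0.5708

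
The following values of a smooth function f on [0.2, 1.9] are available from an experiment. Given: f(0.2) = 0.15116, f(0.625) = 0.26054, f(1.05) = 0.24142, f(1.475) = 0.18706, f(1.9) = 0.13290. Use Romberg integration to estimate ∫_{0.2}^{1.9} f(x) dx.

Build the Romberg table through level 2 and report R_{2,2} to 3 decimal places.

R_{0,0} (trapezoid, 1 panel, h=1.7000): 0.24145
R_{1,0} (trapezoid, 2 panels, h=0.8500): 0.32593
R_{2,0} (trapezoid, 4 panels, h=0.4250): 0.35320
R_{1,1} = 0.32593 + (0.32593 − 0.24145)/3 = 0.35409
R_{2,1} = 0.35320 + (0.35320 − 0.32593)/3 = 0.36229
R_{2,2} = 0.36229 + (0.36229 − 0.35409)/15 = 0.36284

0.363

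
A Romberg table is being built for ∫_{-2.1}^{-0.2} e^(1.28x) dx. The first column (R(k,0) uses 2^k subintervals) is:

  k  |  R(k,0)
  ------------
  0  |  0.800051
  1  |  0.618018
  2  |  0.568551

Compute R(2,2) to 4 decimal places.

0.5517

Richardson extrapolation on the trapezoidal column (denominator 4−1=3):
R(1,1) = (4·0.618018 − 0.800051) / 3 = 0.557340
R(2,1) = (4·0.568551 − 0.618018) / 3 = 0.552062
R(2,2) = 0.552062 + (0.552062 − 0.557340)/15 = 0.551710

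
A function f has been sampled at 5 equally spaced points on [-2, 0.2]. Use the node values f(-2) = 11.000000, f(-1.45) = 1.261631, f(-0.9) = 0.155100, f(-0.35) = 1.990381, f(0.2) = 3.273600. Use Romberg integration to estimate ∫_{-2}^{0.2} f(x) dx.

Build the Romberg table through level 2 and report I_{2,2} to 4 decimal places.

5.0317

I_{0,0} (trapezoid, 1 panel, h=2.2000): 15.700960
I_{1,0} (trapezoid, 2 panels, h=1.1000): 8.021090
I_{2,0} (trapezoid, 4 panels, h=0.5500): 5.799152
I_{1,1} = 8.021090 + (8.021090 − 15.700960)/3 = 5.461133
I_{2,1} = 5.799152 + (5.799152 − 8.021090)/3 = 5.058506
I_{2,2} = 5.058506 + (5.058506 − 5.461133)/15 = 5.031664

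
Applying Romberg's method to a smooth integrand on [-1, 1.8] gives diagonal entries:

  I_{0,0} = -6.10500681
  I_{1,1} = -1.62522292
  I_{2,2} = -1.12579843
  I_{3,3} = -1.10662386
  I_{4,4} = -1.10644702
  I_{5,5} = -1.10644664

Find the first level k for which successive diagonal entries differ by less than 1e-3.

|I_{1,1} − I_{0,0}| = 4.47978389 ≥ 1e-3
|I_{2,2} − I_{1,1}| = 0.49942449 ≥ 1e-3
|I_{3,3} − I_{2,2}| = 0.01917457 ≥ 1e-3
|I_{4,4} − I_{3,3}| = 0.00017684 < 1e-3

k = 4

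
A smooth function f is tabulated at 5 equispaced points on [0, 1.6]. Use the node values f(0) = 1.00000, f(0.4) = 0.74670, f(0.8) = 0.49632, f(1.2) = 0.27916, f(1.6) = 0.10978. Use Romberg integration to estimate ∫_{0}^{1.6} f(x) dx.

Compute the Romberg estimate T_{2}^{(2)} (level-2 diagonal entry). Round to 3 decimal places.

0.828

T_{0}^{(0)} (trapezoid, 1 panel, h=1.6000): 0.88782
T_{1}^{(0)} (trapezoid, 2 panels, h=0.8000): 0.84097
T_{2}^{(0)} (trapezoid, 4 panels, h=0.4000): 0.83083
T_{1}^{(1)} = 0.84097 + (0.84097 − 0.88782)/3 = 0.82535
T_{2}^{(1)} = 0.83083 + (0.83083 − 0.84097)/3 = 0.82745
T_{2}^{(2)} = 0.82745 + (0.82745 − 0.82535)/15 = 0.82759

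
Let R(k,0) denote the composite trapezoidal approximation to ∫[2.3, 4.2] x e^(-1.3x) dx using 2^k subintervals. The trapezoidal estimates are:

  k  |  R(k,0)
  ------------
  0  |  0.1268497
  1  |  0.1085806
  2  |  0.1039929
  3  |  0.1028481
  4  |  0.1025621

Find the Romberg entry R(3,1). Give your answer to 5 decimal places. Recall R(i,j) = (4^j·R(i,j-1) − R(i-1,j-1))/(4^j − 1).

Richardson extrapolation on the trapezoidal column (denominator 4−1=3):
R(3,1) = (4·0.1028481 − 0.1039929) / 3 = 0.1024665
(Column j=1 coincides with Simpson's rule on the same nodes.)

0.10247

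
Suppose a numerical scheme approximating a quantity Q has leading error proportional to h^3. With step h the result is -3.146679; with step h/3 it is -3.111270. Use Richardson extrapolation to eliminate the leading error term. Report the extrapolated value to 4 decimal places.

-3.1099

The leading error scales as h^3; refining by a factor of 3 reduces it by 3^3 = 27.
Extrapolated value = (27·A(h/3) − A(h)) / (27 − 1)
= (27·(-3.111270) − (-3.146679)) / 26
= -80.857611 / 26 = -3.109908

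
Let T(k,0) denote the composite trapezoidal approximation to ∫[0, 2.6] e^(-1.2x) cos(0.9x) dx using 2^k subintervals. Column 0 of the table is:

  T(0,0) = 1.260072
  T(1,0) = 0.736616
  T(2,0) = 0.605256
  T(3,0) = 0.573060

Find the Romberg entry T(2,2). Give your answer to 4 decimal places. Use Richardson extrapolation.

0.5614

Richardson extrapolation on the trapezoidal column (denominator 4−1=3):
T(1,1) = (4·0.736616 − 1.260072) / 3 = 0.562131
T(2,1) = (4·0.605256 − 0.736616) / 3 = 0.561469
T(2,2) = (16·0.561469 − 0.562131) / 15 = 0.561425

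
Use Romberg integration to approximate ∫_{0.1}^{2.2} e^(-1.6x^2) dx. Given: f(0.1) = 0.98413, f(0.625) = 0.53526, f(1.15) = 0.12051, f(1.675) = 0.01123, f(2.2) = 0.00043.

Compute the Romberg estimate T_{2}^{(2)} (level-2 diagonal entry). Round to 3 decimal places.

T_{0}^{(0)} (trapezoid, 1 panel, h=2.1000): 1.03379
T_{1}^{(0)} (trapezoid, 2 panels, h=1.0500): 0.64343
T_{2}^{(0)} (trapezoid, 4 panels, h=0.5250): 0.60862
T_{1}^{(1)} = 0.64343 + (0.64343 − 1.03379)/3 = 0.51331
T_{2}^{(1)} = 0.60862 + (0.60862 − 0.64343)/3 = 0.59702
T_{2}^{(2)} = 0.59702 + (0.59702 − 0.51331)/15 = 0.60260

0.603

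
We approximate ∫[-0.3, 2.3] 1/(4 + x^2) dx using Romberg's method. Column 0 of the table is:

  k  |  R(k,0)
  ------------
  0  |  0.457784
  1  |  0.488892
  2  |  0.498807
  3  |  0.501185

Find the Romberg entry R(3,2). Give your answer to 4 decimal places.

R(2,1) = (4·0.498807 − 0.488892) / 3 = 0.502112
R(3,1) = (4·0.501185 − 0.498807) / 3 = 0.501978
R(3,2) = 0.501978 + (0.501978 − 0.502112)/15 = 0.501969
(Column j=1 coincides with Simpson's rule on the same nodes.)

0.5020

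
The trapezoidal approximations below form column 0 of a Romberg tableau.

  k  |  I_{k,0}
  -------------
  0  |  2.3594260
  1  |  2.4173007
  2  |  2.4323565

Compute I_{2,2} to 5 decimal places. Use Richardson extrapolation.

2.43743

Richardson extrapolation on the trapezoidal column (denominator 4−1=3):
I_{1,1} = (4·2.4173007 − 2.3594260) / 3 = 2.4365923
I_{2,1} = (4·2.4323565 − 2.4173007) / 3 = 2.4373751
I_{2,2} = 2.4373751 + (2.4373751 − 2.4365923)/15 = 2.4374273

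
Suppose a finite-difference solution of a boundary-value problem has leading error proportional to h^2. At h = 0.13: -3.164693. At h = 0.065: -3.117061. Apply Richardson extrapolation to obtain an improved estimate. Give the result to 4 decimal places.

The leading error scales as h^2; refining by a factor of 2 reduces it by 2^2 = 4.
Extrapolated value = (4·A(h/2) − A(h)) / (4 − 1)
= (4·(-3.117061) − (-3.164693)) / 3
= -9.303551 / 3 = -3.101184

-3.1012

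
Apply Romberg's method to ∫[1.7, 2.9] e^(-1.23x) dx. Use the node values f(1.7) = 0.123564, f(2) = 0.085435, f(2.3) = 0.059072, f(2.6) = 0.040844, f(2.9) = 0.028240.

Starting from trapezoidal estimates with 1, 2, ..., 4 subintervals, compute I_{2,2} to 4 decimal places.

I_{0,0} (trapezoid, 1 panel, h=1.2000): 0.091082
I_{1,0} (trapezoid, 2 panels, h=0.6000): 0.080984
I_{2,0} (trapezoid, 4 panels, h=0.3000): 0.078376
I_{1,1} = 0.080984 + (0.080984 − 0.091082)/3 = 0.077618
I_{2,1} = 0.078376 + (0.078376 − 0.080984)/3 = 0.077507
I_{2,2} = 0.077507 + (0.077507 − 0.077618)/15 = 0.077500

0.0775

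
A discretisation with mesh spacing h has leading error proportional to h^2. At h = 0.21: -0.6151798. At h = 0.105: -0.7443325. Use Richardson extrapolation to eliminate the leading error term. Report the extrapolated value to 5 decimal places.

The leading error scales as h^2; refining by a factor of 2 reduces it by 2^2 = 4.
Extrapolated value = (4·A(h/2) − A(h)) / (4 − 1)
= (4·(-0.7443325) − (-0.6151798)) / 3
= -2.3621502 / 3 = -0.7873834

-0.78738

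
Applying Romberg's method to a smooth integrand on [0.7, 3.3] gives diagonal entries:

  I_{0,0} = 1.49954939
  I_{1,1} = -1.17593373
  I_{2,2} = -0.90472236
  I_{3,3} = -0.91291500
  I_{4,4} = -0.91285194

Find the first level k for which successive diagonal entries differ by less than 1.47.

k = 2

|I_{1,1} − I_{0,0}| = 2.67548312 ≥ 1.47
|I_{2,2} − I_{1,1}| = 0.27121137 < 1.47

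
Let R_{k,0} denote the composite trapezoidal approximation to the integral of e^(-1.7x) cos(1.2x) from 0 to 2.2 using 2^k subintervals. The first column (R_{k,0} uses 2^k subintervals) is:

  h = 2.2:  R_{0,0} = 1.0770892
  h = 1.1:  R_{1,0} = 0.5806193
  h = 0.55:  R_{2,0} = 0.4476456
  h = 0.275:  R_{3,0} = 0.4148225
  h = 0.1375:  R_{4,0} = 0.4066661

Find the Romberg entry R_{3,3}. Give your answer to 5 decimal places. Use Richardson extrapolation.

R_{1,1} = (4·0.5806193 − 1.0770892) / 3 = 0.4151293
R_{2,1} = (4·0.4476456 − 0.5806193) / 3 = 0.4033210
R_{3,1} = (4·0.4148225 − 0.4476456) / 3 = 0.4038815
R_{2,2} = 0.4033210 + (0.4033210 − 0.4151293)/15 = 0.4025338
R_{3,2} = 0.4038815 + (0.4038815 − 0.4033210)/15 = 0.4039189
R_{3,3} = (64·0.4039189 − 0.4025338) / 63 = 0.4039409
(Column j=1 coincides with Simpson's rule on the same nodes.)

0.40394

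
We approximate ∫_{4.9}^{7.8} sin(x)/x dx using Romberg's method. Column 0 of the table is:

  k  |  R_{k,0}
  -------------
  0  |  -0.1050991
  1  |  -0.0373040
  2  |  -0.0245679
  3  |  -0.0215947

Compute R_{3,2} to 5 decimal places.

-0.02062

Richardson extrapolation on the trapezoidal column (denominator 4−1=3):
R_{2,1} = -0.0245679 + (-0.0245679 − (-0.0373040))/3 = -0.0203225
R_{3,1} = (4·(-0.0215947) − (-0.0245679)) / 3 = -0.0206036
R_{3,2} = -0.0206036 + (-0.0206036 − (-0.0203225))/15 = -0.0206223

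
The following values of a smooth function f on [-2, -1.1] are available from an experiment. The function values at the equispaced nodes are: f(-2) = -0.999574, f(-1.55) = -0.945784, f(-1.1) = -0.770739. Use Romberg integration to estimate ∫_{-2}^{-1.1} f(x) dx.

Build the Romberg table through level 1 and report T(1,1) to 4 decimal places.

-0.8330

T(0,0) (trapezoid, 1 panel, h=0.9000): -0.796641
T(1,0) (trapezoid, 2 panels, h=0.4500): -0.823923
T(1,1) = -0.823923 + (-0.823923 − (-0.796641))/3 = -0.833017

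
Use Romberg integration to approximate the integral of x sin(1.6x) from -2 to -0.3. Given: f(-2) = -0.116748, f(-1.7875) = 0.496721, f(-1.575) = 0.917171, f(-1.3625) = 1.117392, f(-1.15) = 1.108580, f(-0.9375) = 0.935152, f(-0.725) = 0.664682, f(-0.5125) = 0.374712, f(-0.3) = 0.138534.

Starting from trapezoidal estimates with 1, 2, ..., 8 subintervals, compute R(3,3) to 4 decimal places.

R(0,0) (trapezoid, 1 panel, h=1.7000): 0.018518
R(1,0) (trapezoid, 2 panels, h=0.8500): 0.951552
R(2,0) (trapezoid, 4 panels, h=0.4250): 1.148064
R(3,0) (trapezoid, 8 panels, h=0.2125): 1.195377
R(1,1) = 0.951552 + (0.951552 − 0.018518)/3 = 1.262563
R(2,1) = 1.148064 + (1.148064 − 0.951552)/3 = 1.213568
R(3,1) = 1.195377 + (1.195377 − 1.148064)/3 = 1.211148
R(2,2) = 1.213568 + (1.213568 − 1.262563)/15 = 1.210302
R(3,2) = 1.211148 + (1.211148 − 1.213568)/15 = 1.210987
R(3,3) = 1.210987 + (1.210987 − 1.210302)/63 = 1.210998

1.2110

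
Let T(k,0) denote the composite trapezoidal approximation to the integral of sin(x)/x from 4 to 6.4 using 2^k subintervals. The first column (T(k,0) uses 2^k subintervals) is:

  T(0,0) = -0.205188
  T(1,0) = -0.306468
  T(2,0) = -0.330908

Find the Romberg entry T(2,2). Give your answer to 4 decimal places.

Richardson extrapolation on the trapezoidal column (denominator 4−1=3):
T(1,1) = (4·(-0.306468) − (-0.205188)) / 3 = -0.340228
T(2,1) = -0.330908 + (-0.330908 − (-0.306468))/3 = -0.339055
T(2,2) = (16·(-0.339055) − (-0.340228)) / 15 = -0.338977
(Column j=1 coincides with Simpson's rule on the same nodes.)

-0.3390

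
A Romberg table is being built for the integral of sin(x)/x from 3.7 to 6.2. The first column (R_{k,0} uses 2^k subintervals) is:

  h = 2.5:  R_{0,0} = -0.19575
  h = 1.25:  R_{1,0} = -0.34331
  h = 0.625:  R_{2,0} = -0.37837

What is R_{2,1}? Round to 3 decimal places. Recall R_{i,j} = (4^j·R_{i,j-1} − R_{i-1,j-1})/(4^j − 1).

Richardson extrapolation on the trapezoidal column (denominator 4−1=3):
R_{2,1} = -0.37837 + (-0.37837 − (-0.34331))/3 = -0.39006

-0.390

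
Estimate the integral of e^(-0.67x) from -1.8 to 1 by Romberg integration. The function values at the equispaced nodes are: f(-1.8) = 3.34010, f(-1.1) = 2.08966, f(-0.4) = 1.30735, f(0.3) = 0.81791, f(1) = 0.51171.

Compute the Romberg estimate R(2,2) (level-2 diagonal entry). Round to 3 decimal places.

4.222

R(0,0) (trapezoid, 1 panel, h=2.8000): 5.39253
R(1,0) (trapezoid, 2 panels, h=1.4000): 4.52656
R(2,0) (trapezoid, 4 panels, h=0.7000): 4.29858
R(1,1) = 4.52656 + (4.52656 − 5.39253)/3 = 4.23790
R(2,1) = 4.29858 + (4.29858 − 4.52656)/3 = 4.22259
R(2,2) = 4.22259 + (4.22259 − 4.23790)/15 = 4.22157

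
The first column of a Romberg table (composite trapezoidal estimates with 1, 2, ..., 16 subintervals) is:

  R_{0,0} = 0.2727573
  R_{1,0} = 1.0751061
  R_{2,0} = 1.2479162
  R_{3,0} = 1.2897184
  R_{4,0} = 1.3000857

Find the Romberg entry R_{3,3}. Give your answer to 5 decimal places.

R_{1,1} = 1.0751061 + (1.0751061 − 0.2727573)/3 = 1.3425557
R_{2,1} = (4·1.2479162 − 1.0751061) / 3 = 1.3055196
R_{3,1} = (4·1.2897184 − 1.2479162) / 3 = 1.3036525
R_{2,2} = 1.3055196 + (1.3055196 − 1.3425557)/15 = 1.3030505
R_{3,2} = 1.3036525 + (1.3036525 − 1.3055196)/15 = 1.3035280
R_{3,3} = 1.3035280 + (1.3035280 − 1.3030505)/63 = 1.3035356

1.30354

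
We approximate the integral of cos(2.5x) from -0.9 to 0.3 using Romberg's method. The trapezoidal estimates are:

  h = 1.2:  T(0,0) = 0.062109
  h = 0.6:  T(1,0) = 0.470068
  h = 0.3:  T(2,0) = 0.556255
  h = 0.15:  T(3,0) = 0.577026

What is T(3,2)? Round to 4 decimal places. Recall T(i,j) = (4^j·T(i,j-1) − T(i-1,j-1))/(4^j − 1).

0.5839

Richardson extrapolation on the trapezoidal column (denominator 4−1=3):
T(2,1) = 0.556255 + (0.556255 − 0.470068)/3 = 0.584984
T(3,1) = (4·0.577026 − 0.556255) / 3 = 0.583950
T(3,2) = (16·0.583950 − 0.584984) / 15 = 0.583881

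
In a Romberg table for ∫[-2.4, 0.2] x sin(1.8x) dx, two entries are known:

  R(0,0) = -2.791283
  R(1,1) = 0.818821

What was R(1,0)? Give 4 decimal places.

-0.0837

From R(1,1) = (4·R(1,0) − R(0,0))/3, solve for R(1,0):
4·R(1,0) = 3·0.818821 + (-2.791283) = -0.334820
R(1,0) = -0.083705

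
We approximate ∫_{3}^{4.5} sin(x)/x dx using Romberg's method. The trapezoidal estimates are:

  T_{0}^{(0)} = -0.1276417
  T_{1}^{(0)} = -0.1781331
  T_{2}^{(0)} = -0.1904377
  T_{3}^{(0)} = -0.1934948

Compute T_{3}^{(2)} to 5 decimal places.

Richardson extrapolation on the trapezoidal column (denominator 4−1=3):
T_{2}^{(1)} = -0.1904377 + (-0.1904377 − (-0.1781331))/3 = -0.1945392
T_{3}^{(1)} = -0.1934948 + (-0.1934948 − (-0.1904377))/3 = -0.1945138
T_{3}^{(2)} = -0.1945138 + (-0.1945138 − (-0.1945392))/15 = -0.1945121
(Column j=1 coincides with Simpson's rule on the same nodes.)

-0.19451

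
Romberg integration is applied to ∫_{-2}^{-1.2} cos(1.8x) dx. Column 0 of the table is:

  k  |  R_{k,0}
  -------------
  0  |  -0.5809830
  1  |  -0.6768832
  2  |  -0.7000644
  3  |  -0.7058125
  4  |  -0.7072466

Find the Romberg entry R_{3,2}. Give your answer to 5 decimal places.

Richardson extrapolation on the trapezoidal column (denominator 4−1=3):
R_{2,1} = (4·(-0.7000644) − (-0.6768832)) / 3 = -0.7077915
R_{3,1} = (4·(-0.7058125) − (-0.7000644)) / 3 = -0.7077285
R_{3,2} = -0.7077285 + (-0.7077285 − (-0.7077915))/15 = -0.7077243

-0.70772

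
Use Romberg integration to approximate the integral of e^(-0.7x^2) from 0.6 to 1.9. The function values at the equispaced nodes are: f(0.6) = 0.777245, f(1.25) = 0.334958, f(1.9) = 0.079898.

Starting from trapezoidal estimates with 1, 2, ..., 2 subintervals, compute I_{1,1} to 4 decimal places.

I_{0,0} (trapezoid, 1 panel, h=1.3000): 0.557143
I_{1,0} (trapezoid, 2 panels, h=0.6500): 0.496294
I_{1,1} = 0.496294 + (0.496294 − 0.557143)/3 = 0.476011

0.4760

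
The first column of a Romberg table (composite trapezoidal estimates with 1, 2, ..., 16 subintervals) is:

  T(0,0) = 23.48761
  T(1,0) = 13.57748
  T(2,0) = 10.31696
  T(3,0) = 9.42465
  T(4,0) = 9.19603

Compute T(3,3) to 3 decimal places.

T(1,1) = (4·13.57748 − 23.48761) / 3 = 10.27410
T(2,1) = 10.31696 + (10.31696 − 13.57748)/3 = 9.23012
T(3,1) = (4·9.42465 − 10.31696) / 3 = 9.12721
T(2,2) = (16·9.23012 − 10.27410) / 15 = 9.16052
T(3,2) = 9.12721 + (9.12721 − 9.23012)/15 = 9.12035
T(3,3) = (64·9.12035 − 9.16052) / 63 = 9.11971

9.120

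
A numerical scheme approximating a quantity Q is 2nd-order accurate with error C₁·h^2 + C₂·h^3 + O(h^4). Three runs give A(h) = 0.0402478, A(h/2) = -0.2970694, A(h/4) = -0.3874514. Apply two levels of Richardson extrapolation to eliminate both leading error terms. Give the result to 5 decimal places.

First eliminate the h^2 term (factor 2^2 = 4):
  B₁ = (4·(-0.2970694) − 0.0402478)/3 = -0.4095085
  B₂ = (4·(-0.3874514) − (-0.2970694))/3 = -0.4175787
Then eliminate the h^3 term (factor 2^3 = 8):
  (8·(-0.4175787) − (-0.4095085))/7 = -0.4187316

-0.41873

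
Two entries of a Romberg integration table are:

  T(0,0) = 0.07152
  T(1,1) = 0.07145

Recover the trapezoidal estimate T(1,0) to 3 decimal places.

0.071

From T(1,1) = (4·T(1,0) − T(0,0))/3, solve for T(1,0):
4·T(1,0) = 3·0.07145 + 0.07152 = 0.28587
T(1,0) = 0.07147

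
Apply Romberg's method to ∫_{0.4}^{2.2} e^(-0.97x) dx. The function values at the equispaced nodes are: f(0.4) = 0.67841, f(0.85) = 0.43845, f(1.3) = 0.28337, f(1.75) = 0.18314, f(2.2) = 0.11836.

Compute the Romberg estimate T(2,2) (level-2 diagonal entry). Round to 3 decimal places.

0.577

T(0,0) (trapezoid, 1 panel, h=1.8000): 0.71709
T(1,0) (trapezoid, 2 panels, h=0.9000): 0.61358
T(2,0) (trapezoid, 4 panels, h=0.4500): 0.58651
T(1,1) = 0.61358 + (0.61358 − 0.71709)/3 = 0.57908
T(2,1) = 0.58651 + (0.58651 − 0.61358)/3 = 0.57749
T(2,2) = 0.57749 + (0.57749 − 0.57908)/15 = 0.57738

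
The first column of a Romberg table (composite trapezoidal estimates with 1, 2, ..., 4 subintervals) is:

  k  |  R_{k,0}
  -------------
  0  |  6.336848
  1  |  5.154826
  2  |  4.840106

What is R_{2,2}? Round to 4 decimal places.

4.7335

Richardson extrapolation on the trapezoidal column (denominator 4−1=3):
R_{1,1} = 5.154826 + (5.154826 − 6.336848)/3 = 4.760819
R_{2,1} = 4.840106 + (4.840106 − 5.154826)/3 = 4.735199
R_{2,2} = (16·4.735199 − 4.760819) / 15 = 4.733491
(Column j=1 coincides with Simpson's rule on the same nodes.)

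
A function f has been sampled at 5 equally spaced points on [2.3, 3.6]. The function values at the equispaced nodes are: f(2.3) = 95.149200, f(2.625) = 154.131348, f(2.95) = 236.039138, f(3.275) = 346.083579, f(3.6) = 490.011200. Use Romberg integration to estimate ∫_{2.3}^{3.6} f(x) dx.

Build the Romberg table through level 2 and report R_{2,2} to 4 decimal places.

331.2901

R_{0,0} (trapezoid, 1 panel, h=1.3000): 380.354260
R_{1,0} (trapezoid, 2 panels, h=0.6500): 343.602570
R_{2,0} (trapezoid, 4 panels, h=0.3250): 334.371136
R_{1,1} = 343.602570 + (343.602570 − 380.354260)/3 = 331.352007
R_{2,1} = 334.371136 + (334.371136 − 343.602570)/3 = 331.293991
R_{2,2} = 331.293991 + (331.293991 − 331.352007)/15 = 331.290123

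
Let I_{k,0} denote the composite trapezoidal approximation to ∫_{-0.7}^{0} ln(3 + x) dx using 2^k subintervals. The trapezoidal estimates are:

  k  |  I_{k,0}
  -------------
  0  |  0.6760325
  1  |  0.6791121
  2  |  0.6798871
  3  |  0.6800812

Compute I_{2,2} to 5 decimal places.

0.68015

Richardson extrapolation on the trapezoidal column (denominator 4−1=3):
I_{1,1} = (4·0.6791121 − 0.6760325) / 3 = 0.6801386
I_{2,1} = 0.6798871 + (0.6798871 − 0.6791121)/3 = 0.6801454
I_{2,2} = 0.6801454 + (0.6801454 − 0.6801386)/15 = 0.6801459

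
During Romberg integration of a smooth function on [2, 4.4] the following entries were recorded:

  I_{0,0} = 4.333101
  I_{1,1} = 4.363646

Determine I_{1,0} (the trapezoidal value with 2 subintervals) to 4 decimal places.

4.3560

From I_{1,1} = (4·I_{1,0} − I_{0,0})/3, solve for I_{1,0}:
4·I_{1,0} = 3·4.363646 + 4.333101 = 17.424039
I_{1,0} = 4.356010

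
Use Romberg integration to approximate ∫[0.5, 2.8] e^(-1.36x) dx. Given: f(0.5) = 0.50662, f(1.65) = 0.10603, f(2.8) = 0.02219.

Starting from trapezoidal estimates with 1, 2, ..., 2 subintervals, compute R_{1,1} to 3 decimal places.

R_{0,0} (trapezoid, 1 panel, h=2.3000): 0.60813
R_{1,0} (trapezoid, 2 panels, h=1.1500): 0.42600
R_{1,1} = 0.42600 + (0.42600 − 0.60813)/3 = 0.36529

0.365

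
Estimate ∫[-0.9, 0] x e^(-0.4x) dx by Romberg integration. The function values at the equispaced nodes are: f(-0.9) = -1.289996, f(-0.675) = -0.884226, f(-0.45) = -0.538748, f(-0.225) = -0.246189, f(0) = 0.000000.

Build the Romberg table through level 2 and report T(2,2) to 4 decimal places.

-0.5167

T(0,0) (trapezoid, 1 panel, h=0.9000): -0.580498
T(1,0) (trapezoid, 2 panels, h=0.4500): -0.532686
T(2,0) (trapezoid, 4 panels, h=0.2250): -0.520686
T(1,1) = -0.532686 + (-0.532686 − (-0.580498))/3 = -0.516749
T(2,1) = -0.520686 + (-0.520686 − (-0.532686))/3 = -0.516686
T(2,2) = -0.516686 + (-0.516686 − (-0.516749))/15 = -0.516682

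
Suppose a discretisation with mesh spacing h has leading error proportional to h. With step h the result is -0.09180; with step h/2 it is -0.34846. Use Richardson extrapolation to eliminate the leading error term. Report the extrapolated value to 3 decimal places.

-0.605

The leading error scales as h; refining by a factor of 2 reduces it by 2^1 = 2.
Extrapolated value = (2·A(h/2) − A(h)) / (2 − 1)
= (2·(-0.34846) − (-0.09180)) / 1
= -0.60512 / 1 = -0.60512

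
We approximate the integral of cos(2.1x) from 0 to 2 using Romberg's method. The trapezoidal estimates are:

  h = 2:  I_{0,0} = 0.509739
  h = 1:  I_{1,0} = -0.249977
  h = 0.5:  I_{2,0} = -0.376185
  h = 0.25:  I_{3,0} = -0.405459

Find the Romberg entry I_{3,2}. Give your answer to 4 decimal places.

-0.4150

Richardson extrapolation on the trapezoidal column (denominator 4−1=3):
I_{2,1} = -0.376185 + (-0.376185 − (-0.249977))/3 = -0.418254
I_{3,1} = (4·(-0.405459) − (-0.376185)) / 3 = -0.415217
I_{3,2} = (16·(-0.415217) − (-0.418254)) / 15 = -0.415015
(Column j=1 coincides with Simpson's rule on the same nodes.)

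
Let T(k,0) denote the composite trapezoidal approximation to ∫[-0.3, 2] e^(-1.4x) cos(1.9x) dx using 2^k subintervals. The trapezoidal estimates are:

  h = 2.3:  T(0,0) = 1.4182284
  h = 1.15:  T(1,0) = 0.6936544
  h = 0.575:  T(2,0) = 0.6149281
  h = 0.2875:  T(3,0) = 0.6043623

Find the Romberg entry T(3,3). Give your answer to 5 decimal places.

0.60171

T(1,1) = 0.6936544 + (0.6936544 − 1.4182284)/3 = 0.4521297
T(2,1) = 0.6149281 + (0.6149281 − 0.6936544)/3 = 0.5886860
T(3,1) = (4·0.6043623 − 0.6149281) / 3 = 0.6008404
T(2,2) = (16·0.5886860 − 0.4521297) / 15 = 0.5977898
T(3,2) = 0.6008404 + (0.6008404 − 0.5886860)/15 = 0.6016507
T(3,3) = 0.6016507 + (0.6016507 − 0.5977898)/63 = 0.6017120
(Column j=1 coincides with Simpson's rule on the same nodes.)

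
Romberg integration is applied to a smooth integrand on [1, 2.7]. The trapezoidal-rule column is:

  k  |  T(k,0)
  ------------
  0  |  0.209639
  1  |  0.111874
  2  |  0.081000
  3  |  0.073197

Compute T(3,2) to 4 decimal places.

0.0706

Richardson extrapolation on the trapezoidal column (denominator 4−1=3):
T(2,1) = (4·0.081000 − 0.111874) / 3 = 0.070709
T(3,1) = 0.073197 + (0.073197 − 0.081000)/3 = 0.070596
T(3,2) = (16·0.070596 − 0.070709) / 15 = 0.070588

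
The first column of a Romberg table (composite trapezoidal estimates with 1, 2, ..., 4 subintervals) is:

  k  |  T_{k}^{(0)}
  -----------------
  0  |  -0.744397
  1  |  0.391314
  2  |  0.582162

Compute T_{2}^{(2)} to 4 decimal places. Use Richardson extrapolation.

T_{1}^{(1)} = 0.391314 + (0.391314 − (-0.744397))/3 = 0.769884
T_{2}^{(1)} = 0.582162 + (0.582162 − 0.391314)/3 = 0.645778
T_{2}^{(2)} = 0.645778 + (0.645778 − 0.769884)/15 = 0.637504

0.6375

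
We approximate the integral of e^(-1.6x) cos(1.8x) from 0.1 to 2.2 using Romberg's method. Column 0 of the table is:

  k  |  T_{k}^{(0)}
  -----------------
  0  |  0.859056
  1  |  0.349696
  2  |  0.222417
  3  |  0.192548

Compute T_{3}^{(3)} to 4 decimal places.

0.1828

Richardson extrapolation on the trapezoidal column (denominator 4−1=3):
T_{1}^{(1)} = 0.349696 + (0.349696 − 0.859056)/3 = 0.179909
T_{2}^{(1)} = (4·0.222417 − 0.349696) / 3 = 0.179991
T_{3}^{(1)} = (4·0.192548 − 0.222417) / 3 = 0.182592
T_{2}^{(2)} = (16·0.179991 − 0.179909) / 15 = 0.179996
T_{3}^{(2)} = (16·0.182592 − 0.179991) / 15 = 0.182765
T_{3}^{(3)} = 0.182765 + (0.182765 − 0.179996)/63 = 0.182809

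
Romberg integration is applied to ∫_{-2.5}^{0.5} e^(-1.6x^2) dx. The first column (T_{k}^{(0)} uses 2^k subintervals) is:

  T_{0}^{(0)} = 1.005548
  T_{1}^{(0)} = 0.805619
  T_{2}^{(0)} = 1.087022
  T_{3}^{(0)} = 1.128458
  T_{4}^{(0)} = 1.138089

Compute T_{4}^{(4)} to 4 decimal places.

1.1413

Richardson extrapolation on the trapezoidal column (denominator 4−1=3):
T_{1}^{(1)} = (4·0.805619 − 1.005548) / 3 = 0.738976
T_{2}^{(1)} = 1.087022 + (1.087022 − 0.805619)/3 = 1.180823
T_{3}^{(1)} = (4·1.128458 − 1.087022) / 3 = 1.142270
T_{4}^{(1)} = (4·1.138089 − 1.128458) / 3 = 1.141299
T_{2}^{(2)} = 1.180823 + (1.180823 − 0.738976)/15 = 1.210279
T_{3}^{(2)} = (16·1.142270 − 1.180823) / 15 = 1.139700
T_{4}^{(2)} = (16·1.141299 − 1.142270) / 15 = 1.141234
T_{3}^{(3)} = 1.139700 + (1.139700 − 1.210279)/63 = 1.138580
T_{4}^{(3)} = 1.141234 + (1.141234 − 1.139700)/63 = 1.141258
T_{4}^{(4)} = (256·1.141258 − 1.138580) / 255 = 1.141269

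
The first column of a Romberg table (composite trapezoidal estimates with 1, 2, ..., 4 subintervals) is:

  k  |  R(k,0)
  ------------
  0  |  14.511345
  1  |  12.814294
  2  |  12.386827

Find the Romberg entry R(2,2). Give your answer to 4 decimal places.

12.2441

R(1,1) = (4·12.814294 − 14.511345) / 3 = 12.248610
R(2,1) = 12.386827 + (12.386827 − 12.814294)/3 = 12.244338
R(2,2) = 12.244338 + (12.244338 − 12.248610)/15 = 12.244053
(Column j=1 coincides with Simpson's rule on the same nodes.)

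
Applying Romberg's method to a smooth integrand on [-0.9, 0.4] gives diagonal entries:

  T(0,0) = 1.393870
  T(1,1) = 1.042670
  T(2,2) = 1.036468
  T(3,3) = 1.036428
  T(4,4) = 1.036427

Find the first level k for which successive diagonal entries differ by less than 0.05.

|T(1,1) − T(0,0)| = 0.351200 ≥ 0.05
|T(2,2) − T(1,1)| = 0.006202 < 0.05

k = 2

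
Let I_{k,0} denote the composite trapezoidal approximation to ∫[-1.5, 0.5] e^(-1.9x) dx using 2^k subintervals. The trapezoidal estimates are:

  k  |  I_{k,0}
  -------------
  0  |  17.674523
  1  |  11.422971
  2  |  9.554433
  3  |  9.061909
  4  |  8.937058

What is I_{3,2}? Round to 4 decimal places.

8.8955

I_{2,1} = (4·9.554433 − 11.422971) / 3 = 8.931587
I_{3,1} = 9.061909 + (9.061909 − 9.554433)/3 = 8.897734
I_{3,2} = (16·8.897734 − 8.931587) / 15 = 8.895477
(Column j=1 coincides with Simpson's rule on the same nodes.)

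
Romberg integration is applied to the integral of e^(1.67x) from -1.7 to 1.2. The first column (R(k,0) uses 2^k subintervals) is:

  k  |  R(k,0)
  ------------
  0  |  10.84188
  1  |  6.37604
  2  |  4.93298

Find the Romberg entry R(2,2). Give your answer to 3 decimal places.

Richardson extrapolation on the trapezoidal column (denominator 4−1=3):
R(1,1) = (4·6.37604 − 10.84188) / 3 = 4.88743
R(2,1) = 4.93298 + (4.93298 − 6.37604)/3 = 4.45196
R(2,2) = 4.45196 + (4.45196 − 4.88743)/15 = 4.42293

4.423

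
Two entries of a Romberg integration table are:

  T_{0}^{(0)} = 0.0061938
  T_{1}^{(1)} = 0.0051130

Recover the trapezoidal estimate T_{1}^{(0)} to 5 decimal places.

0.00538

From T_{1}^{(1)} = (4·T_{1}^{(0)} − T_{0}^{(0)})/3, solve for T_{1}^{(0)}:
4·T_{1}^{(0)} = 3·0.0051130 + 0.0061938 = 0.0215328
T_{1}^{(0)} = 0.0053832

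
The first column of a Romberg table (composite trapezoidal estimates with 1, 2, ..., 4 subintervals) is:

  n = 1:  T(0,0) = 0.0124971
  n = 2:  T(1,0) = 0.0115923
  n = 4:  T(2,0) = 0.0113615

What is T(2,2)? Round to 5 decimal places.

Richardson extrapolation on the trapezoidal column (denominator 4−1=3):
T(1,1) = 0.0115923 + (0.0115923 − 0.0124971)/3 = 0.0112907
T(2,1) = 0.0113615 + (0.0113615 − 0.0115923)/3 = 0.0112846
T(2,2) = (16·0.0112846 − 0.0112907) / 15 = 0.0112842

0.01128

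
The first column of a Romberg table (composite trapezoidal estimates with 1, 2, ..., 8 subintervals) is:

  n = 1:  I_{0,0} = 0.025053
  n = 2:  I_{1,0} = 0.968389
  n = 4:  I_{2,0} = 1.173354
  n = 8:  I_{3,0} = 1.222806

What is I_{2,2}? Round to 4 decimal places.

1.2389

I_{1,1} = 0.968389 + (0.968389 − 0.025053)/3 = 1.282834
I_{2,1} = 1.173354 + (1.173354 − 0.968389)/3 = 1.241676
I_{2,2} = (16·1.241676 − 1.282834) / 15 = 1.238932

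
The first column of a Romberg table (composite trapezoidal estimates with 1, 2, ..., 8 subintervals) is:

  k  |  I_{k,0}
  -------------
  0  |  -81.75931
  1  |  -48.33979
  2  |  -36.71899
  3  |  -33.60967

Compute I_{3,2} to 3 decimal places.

I_{2,1} = -36.71899 + (-36.71899 − (-48.33979))/3 = -32.84539
I_{3,1} = (4·(-33.60967) − (-36.71899)) / 3 = -32.57323
I_{3,2} = -32.57323 + (-32.57323 − (-32.84539))/15 = -32.55509

-32.555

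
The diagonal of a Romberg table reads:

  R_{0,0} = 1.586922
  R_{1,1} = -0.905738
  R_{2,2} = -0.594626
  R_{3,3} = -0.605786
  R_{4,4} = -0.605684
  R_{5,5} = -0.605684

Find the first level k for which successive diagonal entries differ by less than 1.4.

k = 2

|R_{1,1} − R_{0,0}| = 2.492660 ≥ 1.4
|R_{2,2} − R_{1,1}| = 0.311112 < 1.4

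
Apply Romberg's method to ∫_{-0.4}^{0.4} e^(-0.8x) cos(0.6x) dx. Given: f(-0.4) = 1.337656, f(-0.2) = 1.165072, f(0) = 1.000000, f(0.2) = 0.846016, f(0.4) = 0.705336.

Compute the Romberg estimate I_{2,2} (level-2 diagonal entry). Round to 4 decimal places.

0.8058

I_{0,0} (trapezoid, 1 panel, h=0.8000): 0.817197
I_{1,0} (trapezoid, 2 panels, h=0.4000): 0.808598
I_{2,0} (trapezoid, 4 panels, h=0.2000): 0.806517
I_{1,1} = 0.808598 + (0.808598 − 0.817197)/3 = 0.805732
I_{2,1} = 0.806517 + (0.806517 − 0.808598)/3 = 0.805823
I_{2,2} = 0.805823 + (0.805823 − 0.805732)/15 = 0.805829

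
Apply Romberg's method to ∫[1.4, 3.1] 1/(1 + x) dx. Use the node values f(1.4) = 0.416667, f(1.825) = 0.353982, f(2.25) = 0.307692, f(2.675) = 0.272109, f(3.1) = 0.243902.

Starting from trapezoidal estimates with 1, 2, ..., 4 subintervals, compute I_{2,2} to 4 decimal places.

I_{0,0} (trapezoid, 1 panel, h=1.7000): 0.561484
I_{1,0} (trapezoid, 2 panels, h=0.8500): 0.542280
I_{2,0} (trapezoid, 4 panels, h=0.4250): 0.537229
I_{1,1} = 0.542280 + (0.542280 − 0.561484)/3 = 0.535879
I_{2,1} = 0.537229 + (0.537229 − 0.542280)/3 = 0.535545
I_{2,2} = 0.535545 + (0.535545 − 0.535879)/15 = 0.535523

0.5355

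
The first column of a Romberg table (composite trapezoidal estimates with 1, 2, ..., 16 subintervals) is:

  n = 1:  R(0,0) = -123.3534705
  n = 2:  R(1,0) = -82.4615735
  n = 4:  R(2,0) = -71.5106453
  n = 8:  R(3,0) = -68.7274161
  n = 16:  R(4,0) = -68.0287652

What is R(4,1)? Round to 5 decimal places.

-67.79588

Richardson extrapolation on the trapezoidal column (denominator 4−1=3):
R(4,1) = (4·(-68.0287652) − (-68.7274161)) / 3 = -67.7958816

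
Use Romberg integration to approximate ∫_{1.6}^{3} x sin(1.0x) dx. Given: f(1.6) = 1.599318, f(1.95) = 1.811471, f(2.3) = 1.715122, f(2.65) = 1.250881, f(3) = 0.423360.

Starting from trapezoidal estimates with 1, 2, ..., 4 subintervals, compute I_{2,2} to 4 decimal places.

I_{0,0} (trapezoid, 1 panel, h=1.4000): 1.415875
I_{1,0} (trapezoid, 2 panels, h=0.7000): 1.908523
I_{2,0} (trapezoid, 4 panels, h=0.3500): 2.026085
I_{1,1} = 1.908523 + (1.908523 − 1.415875)/3 = 2.072739
I_{2,1} = 2.026085 + (2.026085 − 1.908523)/3 = 2.065272
I_{2,2} = 2.065272 + (2.065272 − 2.072739)/15 = 2.064774

2.0648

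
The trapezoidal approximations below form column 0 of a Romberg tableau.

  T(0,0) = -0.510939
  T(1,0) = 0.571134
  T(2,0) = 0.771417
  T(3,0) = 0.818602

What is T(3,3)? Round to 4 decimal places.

0.8341

Richardson extrapolation on the trapezoidal column (denominator 4−1=3):
T(1,1) = 0.571134 + (0.571134 − (-0.510939))/3 = 0.931825
T(2,1) = 0.771417 + (0.771417 − 0.571134)/3 = 0.838178
T(3,1) = (4·0.818602 − 0.771417) / 3 = 0.834330
T(2,2) = 0.838178 + (0.838178 − 0.931825)/15 = 0.831935
T(3,2) = (16·0.834330 − 0.838178) / 15 = 0.834073
T(3,3) = 0.834073 + (0.834073 − 0.831935)/63 = 0.834107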